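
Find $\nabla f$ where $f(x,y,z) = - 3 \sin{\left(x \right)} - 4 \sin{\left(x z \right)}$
(-4*z*cos(x*z) - 3*cos(x), 0, -4*x*cos(x*z))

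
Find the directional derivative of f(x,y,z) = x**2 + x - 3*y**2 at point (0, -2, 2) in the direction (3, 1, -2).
15*sqrt(14)/14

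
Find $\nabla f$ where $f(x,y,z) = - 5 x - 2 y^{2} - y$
(-5, -4*y - 1, 0)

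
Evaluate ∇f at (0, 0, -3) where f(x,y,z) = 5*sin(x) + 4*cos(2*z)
(5, 0, 8*sin(6))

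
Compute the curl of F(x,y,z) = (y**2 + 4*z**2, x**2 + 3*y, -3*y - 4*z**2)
(-3, 8*z, 2*x - 2*y)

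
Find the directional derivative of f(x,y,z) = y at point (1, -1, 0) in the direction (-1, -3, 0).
-3*sqrt(10)/10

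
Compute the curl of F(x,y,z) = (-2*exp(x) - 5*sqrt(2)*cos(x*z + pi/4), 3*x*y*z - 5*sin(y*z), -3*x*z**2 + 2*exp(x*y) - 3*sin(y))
(-3*x*y + 2*x*exp(x*y) + 5*y*cos(y*z) - 3*cos(y), 5*sqrt(2)*x*sin(x*z + pi/4) - 2*y*exp(x*y) + 3*z**2, 3*y*z)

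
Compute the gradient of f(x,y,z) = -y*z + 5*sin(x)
(5*cos(x), -z, -y)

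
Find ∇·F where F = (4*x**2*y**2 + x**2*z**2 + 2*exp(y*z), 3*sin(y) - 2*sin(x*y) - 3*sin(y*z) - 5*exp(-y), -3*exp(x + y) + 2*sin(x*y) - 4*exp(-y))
8*x*y**2 + 2*x*z**2 - 2*x*cos(x*y) - 3*z*cos(y*z) + 3*cos(y) + 5*exp(-y)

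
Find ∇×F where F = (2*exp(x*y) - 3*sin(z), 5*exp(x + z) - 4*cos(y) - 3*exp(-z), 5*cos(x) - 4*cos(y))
(-5*exp(x + z) + 4*sin(y) - 3*exp(-z), 5*sin(x) - 3*cos(z), -2*x*exp(x*y) + 5*exp(x + z))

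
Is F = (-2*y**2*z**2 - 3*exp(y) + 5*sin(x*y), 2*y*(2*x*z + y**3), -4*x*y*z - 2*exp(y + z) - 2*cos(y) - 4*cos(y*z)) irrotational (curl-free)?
No, ∇×F = (-4*x*y - 4*x*z + 4*z*sin(y*z) - 2*exp(y + z) + 2*sin(y), 4*y*z*(1 - y), -5*x*cos(x*y) + 4*y*z**2 + 4*y*z + 3*exp(y))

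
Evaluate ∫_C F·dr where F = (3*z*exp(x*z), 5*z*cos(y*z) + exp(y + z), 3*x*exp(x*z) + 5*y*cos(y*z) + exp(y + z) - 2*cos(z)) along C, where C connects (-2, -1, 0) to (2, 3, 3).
-3 - exp(-1) - 2*sin(3) + 5*sin(9) + 4*exp(6)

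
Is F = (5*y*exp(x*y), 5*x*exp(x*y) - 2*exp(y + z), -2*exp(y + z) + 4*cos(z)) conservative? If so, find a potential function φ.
Yes, F is conservative. φ = 5*exp(x*y) - 2*exp(y + z) + 4*sin(z)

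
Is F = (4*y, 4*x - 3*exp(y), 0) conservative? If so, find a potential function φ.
Yes, F is conservative. φ = 4*x*y - 3*exp(y)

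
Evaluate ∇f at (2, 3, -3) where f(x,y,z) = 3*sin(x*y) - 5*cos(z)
(9*cos(6), 6*cos(6), -5*sin(3))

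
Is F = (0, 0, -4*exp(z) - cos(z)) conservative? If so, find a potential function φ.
Yes, F is conservative. φ = -4*exp(z) - sin(z)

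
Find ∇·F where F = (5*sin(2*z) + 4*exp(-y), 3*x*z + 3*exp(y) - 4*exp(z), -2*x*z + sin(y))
-2*x + 3*exp(y)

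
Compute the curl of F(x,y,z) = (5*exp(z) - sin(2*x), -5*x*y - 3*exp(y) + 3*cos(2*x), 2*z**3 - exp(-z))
(0, 5*exp(z), -5*y - 6*sin(2*x))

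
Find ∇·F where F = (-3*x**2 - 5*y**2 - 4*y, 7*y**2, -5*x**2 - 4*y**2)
-6*x + 14*y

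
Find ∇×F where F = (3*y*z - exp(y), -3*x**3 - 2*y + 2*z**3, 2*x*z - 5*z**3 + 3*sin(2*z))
(-6*z**2, 3*y - 2*z, -9*x**2 - 3*z + exp(y))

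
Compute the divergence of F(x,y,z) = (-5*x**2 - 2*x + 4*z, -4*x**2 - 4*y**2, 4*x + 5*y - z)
-10*x - 8*y - 3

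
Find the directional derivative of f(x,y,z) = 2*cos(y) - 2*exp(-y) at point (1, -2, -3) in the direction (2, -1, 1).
-sqrt(6)*(sin(2) + exp(2))/3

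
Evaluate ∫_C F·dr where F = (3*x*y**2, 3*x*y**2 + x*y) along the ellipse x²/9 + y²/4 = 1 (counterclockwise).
18*pi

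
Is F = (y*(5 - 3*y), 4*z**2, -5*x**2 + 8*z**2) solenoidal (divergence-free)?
No, ∇·F = 16*z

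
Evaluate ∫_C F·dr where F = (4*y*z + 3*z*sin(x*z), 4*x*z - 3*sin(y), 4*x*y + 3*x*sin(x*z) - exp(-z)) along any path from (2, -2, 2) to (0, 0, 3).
3*cos(4) - exp(-2) + exp(-3) - 3*cos(2) + 32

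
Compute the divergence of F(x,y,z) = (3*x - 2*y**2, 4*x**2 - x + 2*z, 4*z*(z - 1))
8*z - 1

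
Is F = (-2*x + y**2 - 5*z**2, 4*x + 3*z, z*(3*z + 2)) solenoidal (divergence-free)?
No, ∇·F = 6*z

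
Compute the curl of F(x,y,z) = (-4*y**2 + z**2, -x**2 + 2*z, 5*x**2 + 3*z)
(-2, -10*x + 2*z, -2*x + 8*y)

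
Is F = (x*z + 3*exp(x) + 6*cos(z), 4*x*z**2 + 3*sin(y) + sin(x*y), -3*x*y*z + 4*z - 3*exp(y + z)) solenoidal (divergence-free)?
No, ∇·F = -3*x*y + x*cos(x*y) + z + 3*exp(x) - 3*exp(y + z) + 3*cos(y) + 4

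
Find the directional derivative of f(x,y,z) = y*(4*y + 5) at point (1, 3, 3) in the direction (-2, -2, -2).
-29*sqrt(3)/3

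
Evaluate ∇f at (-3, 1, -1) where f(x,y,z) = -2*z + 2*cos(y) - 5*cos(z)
(0, -2*sin(1), -5*sin(1) - 2)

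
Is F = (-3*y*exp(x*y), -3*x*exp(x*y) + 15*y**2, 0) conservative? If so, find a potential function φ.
Yes, F is conservative. φ = 5*y**3 - 3*exp(x*y)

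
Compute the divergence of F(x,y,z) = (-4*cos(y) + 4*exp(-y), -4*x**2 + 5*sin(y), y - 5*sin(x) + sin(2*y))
5*cos(y)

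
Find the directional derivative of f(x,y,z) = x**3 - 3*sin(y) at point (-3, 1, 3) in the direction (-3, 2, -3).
-3*sqrt(22)*(2*cos(1) + 27)/22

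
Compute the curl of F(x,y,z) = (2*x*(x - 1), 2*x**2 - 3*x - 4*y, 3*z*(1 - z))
(0, 0, 4*x - 3)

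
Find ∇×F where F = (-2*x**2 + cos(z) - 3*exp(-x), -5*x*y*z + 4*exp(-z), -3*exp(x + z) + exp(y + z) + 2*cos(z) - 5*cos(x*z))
(5*x*y + exp(y + z) + 4*exp(-z), -5*z*sin(x*z) + 3*exp(x + z) - sin(z), -5*y*z)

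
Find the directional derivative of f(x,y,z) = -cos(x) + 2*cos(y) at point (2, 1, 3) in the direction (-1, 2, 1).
-sqrt(6)*(sin(2) + 4*sin(1))/6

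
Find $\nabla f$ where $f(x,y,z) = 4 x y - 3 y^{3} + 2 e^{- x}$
(4*y - 2*exp(-x), 4*x - 9*y**2, 0)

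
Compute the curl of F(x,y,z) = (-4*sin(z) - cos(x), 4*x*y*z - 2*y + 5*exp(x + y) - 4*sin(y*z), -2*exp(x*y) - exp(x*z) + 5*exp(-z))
(-4*x*y - 2*x*exp(x*y) + 4*y*cos(y*z), 2*y*exp(x*y) + z*exp(x*z) - 4*cos(z), 4*y*z + 5*exp(x + y))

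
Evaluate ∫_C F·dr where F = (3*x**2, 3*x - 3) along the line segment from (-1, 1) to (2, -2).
27/2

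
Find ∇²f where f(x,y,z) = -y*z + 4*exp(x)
4*exp(x)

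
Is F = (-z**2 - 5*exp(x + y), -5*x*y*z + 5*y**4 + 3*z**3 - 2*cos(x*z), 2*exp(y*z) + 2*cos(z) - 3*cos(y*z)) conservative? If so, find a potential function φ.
No, ∇×F = (5*x*y - 2*x*sin(x*z) - 9*z**2 + 2*z*exp(y*z) + 3*z*sin(y*z), -2*z, -5*y*z + 2*z*sin(x*z) + 5*exp(x + y)) ≠ 0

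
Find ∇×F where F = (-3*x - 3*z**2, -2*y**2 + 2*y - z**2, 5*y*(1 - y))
(-10*y + 2*z + 5, -6*z, 0)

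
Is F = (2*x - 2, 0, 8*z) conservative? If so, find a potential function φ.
Yes, F is conservative. φ = x**2 - 2*x + 4*z**2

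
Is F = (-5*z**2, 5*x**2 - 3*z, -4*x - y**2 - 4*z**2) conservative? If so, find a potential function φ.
No, ∇×F = (3 - 2*y, 4 - 10*z, 10*x) ≠ 0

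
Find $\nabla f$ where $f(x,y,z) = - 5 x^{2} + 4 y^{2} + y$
(-10*x, 8*y + 1, 0)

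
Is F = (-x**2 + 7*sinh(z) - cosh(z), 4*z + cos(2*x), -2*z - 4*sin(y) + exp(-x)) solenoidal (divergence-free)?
No, ∇·F = -2*x - 2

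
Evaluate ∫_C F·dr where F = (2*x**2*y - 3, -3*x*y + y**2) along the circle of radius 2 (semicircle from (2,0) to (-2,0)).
-4*pi - 4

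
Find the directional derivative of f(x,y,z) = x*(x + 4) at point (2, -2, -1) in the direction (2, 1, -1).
8*sqrt(6)/3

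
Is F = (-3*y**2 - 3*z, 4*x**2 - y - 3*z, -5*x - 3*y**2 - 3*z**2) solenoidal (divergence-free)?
No, ∇·F = -6*z - 1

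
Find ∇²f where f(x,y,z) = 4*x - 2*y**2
-4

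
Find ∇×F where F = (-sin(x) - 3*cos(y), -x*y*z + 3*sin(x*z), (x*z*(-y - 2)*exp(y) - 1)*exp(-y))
(x*y - x*z - 3*x*cos(x*z) + exp(-y), z*(y + 2), -y*z + 3*z*cos(x*z) - 3*sin(y))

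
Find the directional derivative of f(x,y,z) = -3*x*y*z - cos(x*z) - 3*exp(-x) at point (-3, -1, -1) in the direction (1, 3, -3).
sqrt(19)*(-3 + 8*sin(3) + 3*exp(3))/19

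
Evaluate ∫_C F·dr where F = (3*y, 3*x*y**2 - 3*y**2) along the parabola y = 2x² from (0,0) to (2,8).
2672/7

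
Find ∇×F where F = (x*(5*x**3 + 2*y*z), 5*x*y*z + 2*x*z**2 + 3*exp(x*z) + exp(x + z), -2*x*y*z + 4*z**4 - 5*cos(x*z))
(-5*x*y - 6*x*z - 3*x*exp(x*z) - exp(x + z), 2*x*y + 2*y*z - 5*z*sin(x*z), -2*x*z + 5*y*z + 2*z**2 + 3*z*exp(x*z) + exp(x + z))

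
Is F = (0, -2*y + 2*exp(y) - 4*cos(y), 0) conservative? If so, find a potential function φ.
Yes, F is conservative. φ = -y**2 + 2*exp(y) - 4*sin(y)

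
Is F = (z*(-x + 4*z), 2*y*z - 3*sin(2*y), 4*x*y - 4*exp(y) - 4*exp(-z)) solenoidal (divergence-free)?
No, ∇·F = z - 6*cos(2*y) + 4*exp(-z)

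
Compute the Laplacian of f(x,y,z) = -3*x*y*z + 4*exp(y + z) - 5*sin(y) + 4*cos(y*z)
-4*y**2*cos(y*z) - 4*z**2*cos(y*z) + 8*exp(y + z) + 5*sin(y)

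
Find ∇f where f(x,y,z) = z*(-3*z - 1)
(0, 0, -6*z - 1)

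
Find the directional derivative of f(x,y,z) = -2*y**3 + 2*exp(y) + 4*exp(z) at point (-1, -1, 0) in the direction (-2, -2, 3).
4*sqrt(17)*(-1 + 6*E)*exp(-1)/17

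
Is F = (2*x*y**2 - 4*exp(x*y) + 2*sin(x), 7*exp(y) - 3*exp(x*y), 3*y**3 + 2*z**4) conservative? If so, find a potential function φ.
No, ∇×F = (9*y**2, 0, -4*x*y + 4*x*exp(x*y) - 3*y*exp(x*y)) ≠ 0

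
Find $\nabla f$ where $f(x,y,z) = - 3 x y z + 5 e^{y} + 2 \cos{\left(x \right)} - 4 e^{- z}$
(-3*y*z - 2*sin(x), -3*x*z + 5*exp(y), -3*x*y + 4*exp(-z))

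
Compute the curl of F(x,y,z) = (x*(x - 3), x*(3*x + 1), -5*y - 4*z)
(-5, 0, 6*x + 1)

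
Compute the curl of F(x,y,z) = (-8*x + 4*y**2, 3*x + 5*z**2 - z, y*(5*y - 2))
(10*y - 10*z - 1, 0, 3 - 8*y)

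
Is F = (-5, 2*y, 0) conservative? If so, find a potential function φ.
Yes, F is conservative. φ = -5*x + y**2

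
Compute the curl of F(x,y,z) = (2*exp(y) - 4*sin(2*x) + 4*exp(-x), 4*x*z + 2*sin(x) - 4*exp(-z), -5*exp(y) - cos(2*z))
(-4*x - 5*exp(y) - 4*exp(-z), 0, 4*z - 2*exp(y) + 2*cos(x))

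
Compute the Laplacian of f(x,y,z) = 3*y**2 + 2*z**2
10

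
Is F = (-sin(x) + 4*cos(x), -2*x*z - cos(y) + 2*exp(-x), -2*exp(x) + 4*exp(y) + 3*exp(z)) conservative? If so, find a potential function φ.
No, ∇×F = (2*x + 4*exp(y), 2*exp(x), -2*z - 2*exp(-x)) ≠ 0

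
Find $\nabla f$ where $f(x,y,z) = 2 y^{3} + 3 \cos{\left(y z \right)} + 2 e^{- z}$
(0, 6*y**2 - 3*z*sin(y*z), -3*y*sin(y*z) - 2*exp(-z))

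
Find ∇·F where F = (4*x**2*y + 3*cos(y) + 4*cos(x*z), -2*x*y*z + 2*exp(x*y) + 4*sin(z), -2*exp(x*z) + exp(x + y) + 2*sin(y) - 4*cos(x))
8*x*y - 2*x*z + 2*x*exp(x*y) - 2*x*exp(x*z) - 4*z*sin(x*z)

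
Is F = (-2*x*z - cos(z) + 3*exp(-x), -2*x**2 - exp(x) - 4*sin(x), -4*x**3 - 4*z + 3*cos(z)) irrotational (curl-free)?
No, ∇×F = (0, 12*x**2 - 2*x + sin(z), -4*x - exp(x) - 4*cos(x))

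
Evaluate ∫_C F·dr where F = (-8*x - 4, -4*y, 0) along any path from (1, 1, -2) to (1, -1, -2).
0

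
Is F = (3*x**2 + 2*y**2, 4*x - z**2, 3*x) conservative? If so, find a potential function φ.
No, ∇×F = (2*z, -3, 4 - 4*y) ≠ 0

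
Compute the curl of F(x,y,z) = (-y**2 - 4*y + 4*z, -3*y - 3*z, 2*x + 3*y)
(6, 2, 2*y + 4)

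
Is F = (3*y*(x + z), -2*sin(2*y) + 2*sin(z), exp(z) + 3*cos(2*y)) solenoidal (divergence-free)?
No, ∇·F = 3*y + exp(z) - 4*cos(2*y)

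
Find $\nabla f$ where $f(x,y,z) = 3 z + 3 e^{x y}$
(3*y*exp(x*y), 3*x*exp(x*y), 3)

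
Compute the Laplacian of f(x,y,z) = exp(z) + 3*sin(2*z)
exp(z) - 12*sin(2*z)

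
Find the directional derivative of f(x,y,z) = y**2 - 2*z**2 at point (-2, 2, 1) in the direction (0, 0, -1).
4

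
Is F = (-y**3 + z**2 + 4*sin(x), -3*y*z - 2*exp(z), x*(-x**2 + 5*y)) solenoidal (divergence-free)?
No, ∇·F = -3*z + 4*cos(x)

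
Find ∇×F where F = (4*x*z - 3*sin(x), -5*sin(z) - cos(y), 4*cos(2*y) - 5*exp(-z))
(-8*sin(2*y) + 5*cos(z), 4*x, 0)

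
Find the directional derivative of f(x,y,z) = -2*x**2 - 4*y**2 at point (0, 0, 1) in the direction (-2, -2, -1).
0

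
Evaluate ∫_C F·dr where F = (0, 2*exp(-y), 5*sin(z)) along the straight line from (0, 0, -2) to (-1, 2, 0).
-3 + 5*cos(2) - 2*exp(-2)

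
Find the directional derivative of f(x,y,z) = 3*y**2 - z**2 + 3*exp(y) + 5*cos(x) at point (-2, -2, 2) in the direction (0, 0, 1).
-4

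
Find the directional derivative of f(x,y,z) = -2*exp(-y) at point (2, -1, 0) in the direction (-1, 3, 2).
3*sqrt(14)*E/7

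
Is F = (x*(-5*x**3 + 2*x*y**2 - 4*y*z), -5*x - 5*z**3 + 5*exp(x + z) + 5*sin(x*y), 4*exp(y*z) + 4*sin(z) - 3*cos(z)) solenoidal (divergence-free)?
No, ∇·F = -20*x**3 + 4*x*y**2 + 5*x*cos(x*y) - 4*y*z + 4*y*exp(y*z) + 3*sin(z) + 4*cos(z)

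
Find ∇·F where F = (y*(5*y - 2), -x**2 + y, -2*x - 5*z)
-4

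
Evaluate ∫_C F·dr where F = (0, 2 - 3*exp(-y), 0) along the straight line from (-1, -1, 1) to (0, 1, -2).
4 - 6*sinh(1)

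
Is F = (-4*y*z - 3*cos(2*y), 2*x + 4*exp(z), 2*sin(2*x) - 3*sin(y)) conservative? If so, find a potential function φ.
No, ∇×F = (-4*exp(z) - 3*cos(y), -4*y - 4*cos(2*x), 4*z - 6*sin(2*y) + 2) ≠ 0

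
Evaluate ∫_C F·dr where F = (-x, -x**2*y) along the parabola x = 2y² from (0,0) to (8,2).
-224/3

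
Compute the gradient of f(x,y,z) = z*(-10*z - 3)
(0, 0, -20*z - 3)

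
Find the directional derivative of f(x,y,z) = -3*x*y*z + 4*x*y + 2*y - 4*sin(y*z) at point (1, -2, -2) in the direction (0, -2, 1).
-2*sqrt(5)*(4*cos(4) + 9)/5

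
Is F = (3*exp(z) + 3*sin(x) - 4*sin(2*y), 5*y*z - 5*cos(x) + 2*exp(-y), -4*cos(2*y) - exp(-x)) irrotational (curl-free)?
No, ∇×F = (-5*y + 8*sin(2*y), 3*exp(z) - exp(-x), 5*sin(x) + 8*cos(2*y))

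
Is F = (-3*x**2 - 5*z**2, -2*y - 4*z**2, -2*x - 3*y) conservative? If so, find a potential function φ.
No, ∇×F = (8*z - 3, 2 - 10*z, 0) ≠ 0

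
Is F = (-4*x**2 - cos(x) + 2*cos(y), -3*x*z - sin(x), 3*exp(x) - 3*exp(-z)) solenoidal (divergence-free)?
No, ∇·F = -8*x + sin(x) + 3*exp(-z)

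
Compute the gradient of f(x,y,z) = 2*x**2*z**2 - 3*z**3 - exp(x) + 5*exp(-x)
(4*x*z**2 - exp(x) - 5*exp(-x), 0, z*(4*x**2 - 9*z))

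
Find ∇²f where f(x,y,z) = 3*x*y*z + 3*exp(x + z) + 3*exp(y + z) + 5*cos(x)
6*exp(x + z) + 6*exp(y + z) - 5*cos(x)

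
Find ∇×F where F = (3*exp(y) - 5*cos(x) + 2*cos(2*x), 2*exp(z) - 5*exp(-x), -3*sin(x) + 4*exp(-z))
(-2*exp(z), 3*cos(x), -3*exp(y) + 5*exp(-x))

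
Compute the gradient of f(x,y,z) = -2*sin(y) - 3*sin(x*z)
(-3*z*cos(x*z), -2*cos(y), -3*x*cos(x*z))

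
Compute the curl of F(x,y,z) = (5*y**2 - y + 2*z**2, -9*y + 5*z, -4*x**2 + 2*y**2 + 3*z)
(4*y - 5, 8*x + 4*z, 1 - 10*y)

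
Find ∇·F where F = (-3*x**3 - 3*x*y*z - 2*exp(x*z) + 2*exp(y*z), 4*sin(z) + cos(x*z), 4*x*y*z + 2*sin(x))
-9*x**2 + 4*x*y - 3*y*z - 2*z*exp(x*z)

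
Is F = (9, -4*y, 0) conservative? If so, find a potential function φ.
Yes, F is conservative. φ = 9*x - 2*y**2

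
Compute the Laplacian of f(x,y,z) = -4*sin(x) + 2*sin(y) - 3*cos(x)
4*sin(x) - 2*sin(y) + 3*cos(x)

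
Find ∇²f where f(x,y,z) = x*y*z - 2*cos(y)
2*cos(y)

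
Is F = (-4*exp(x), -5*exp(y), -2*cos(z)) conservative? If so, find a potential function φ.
Yes, F is conservative. φ = -4*exp(x) - 5*exp(y) - 2*sin(z)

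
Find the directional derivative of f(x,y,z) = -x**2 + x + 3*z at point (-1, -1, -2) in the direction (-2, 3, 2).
0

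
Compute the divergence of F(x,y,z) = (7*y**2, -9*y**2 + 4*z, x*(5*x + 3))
-18*y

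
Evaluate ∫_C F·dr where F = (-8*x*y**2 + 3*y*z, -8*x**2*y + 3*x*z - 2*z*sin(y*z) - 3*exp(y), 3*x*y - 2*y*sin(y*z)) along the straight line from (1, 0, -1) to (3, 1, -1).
-44 - 3*E + 2*cos(1)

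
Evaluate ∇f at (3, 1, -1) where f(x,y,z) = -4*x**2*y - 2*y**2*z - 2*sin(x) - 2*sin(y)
(-24 - 2*cos(3), -32 - 2*cos(1), -2)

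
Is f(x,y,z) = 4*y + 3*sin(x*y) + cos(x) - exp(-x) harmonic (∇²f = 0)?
No, ∇²f = -3*x**2*sin(x*y) - 3*y**2*sin(x*y) - cos(x) - exp(-x)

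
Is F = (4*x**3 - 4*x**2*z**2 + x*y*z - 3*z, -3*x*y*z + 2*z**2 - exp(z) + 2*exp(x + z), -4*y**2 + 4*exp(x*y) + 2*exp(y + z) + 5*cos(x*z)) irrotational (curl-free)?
No, ∇×F = (3*x*y + 4*x*exp(x*y) - 8*y - 4*z + exp(z) - 2*exp(x + z) + 2*exp(y + z), -8*x**2*z + x*y - 4*y*exp(x*y) + 5*z*sin(x*z) - 3, -x*z - 3*y*z + 2*exp(x + z))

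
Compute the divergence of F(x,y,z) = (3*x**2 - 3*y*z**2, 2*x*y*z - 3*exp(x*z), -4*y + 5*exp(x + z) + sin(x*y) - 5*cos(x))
2*x*z + 6*x + 5*exp(x + z)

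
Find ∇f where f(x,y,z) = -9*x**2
(-18*x, 0, 0)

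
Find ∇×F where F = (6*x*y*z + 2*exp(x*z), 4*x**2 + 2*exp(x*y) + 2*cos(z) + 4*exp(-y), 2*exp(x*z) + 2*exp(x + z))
(2*sin(z), 6*x*y + 2*x*exp(x*z) - 2*z*exp(x*z) - 2*exp(x + z), -6*x*z + 8*x + 2*y*exp(x*y))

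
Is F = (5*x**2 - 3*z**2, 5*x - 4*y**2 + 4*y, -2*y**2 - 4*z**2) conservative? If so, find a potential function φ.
No, ∇×F = (-4*y, -6*z, 5) ≠ 0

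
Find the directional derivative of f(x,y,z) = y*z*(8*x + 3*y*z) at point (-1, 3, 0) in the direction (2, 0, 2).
-12*sqrt(2)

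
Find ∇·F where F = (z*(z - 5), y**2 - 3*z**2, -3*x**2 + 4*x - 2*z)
2*y - 2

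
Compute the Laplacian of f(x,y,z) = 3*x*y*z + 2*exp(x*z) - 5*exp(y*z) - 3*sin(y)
2*x**2*exp(x*z) - 5*y**2*exp(y*z) + 2*z**2*exp(x*z) - 5*z**2*exp(y*z) + 3*sin(y)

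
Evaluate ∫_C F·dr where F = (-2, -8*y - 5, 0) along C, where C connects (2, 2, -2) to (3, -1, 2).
25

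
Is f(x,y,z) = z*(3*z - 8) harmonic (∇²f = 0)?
No, ∇²f = 6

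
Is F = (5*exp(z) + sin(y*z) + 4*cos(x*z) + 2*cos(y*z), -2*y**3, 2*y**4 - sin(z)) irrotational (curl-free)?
No, ∇×F = (8*y**3, -4*x*sin(x*z) - 2*y*sin(y*z) + y*cos(y*z) + 5*exp(z), z*(2*sin(y*z) - cos(y*z)))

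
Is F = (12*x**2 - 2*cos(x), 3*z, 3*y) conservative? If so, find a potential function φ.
Yes, F is conservative. φ = 4*x**3 + 3*y*z - 2*sin(x)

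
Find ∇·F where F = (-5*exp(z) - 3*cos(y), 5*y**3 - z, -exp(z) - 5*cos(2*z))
15*y**2 - exp(z) + 10*sin(2*z)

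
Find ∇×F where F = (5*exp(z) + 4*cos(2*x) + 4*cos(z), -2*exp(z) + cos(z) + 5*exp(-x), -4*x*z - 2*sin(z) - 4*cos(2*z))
(2*exp(z) + sin(z), 4*z + 5*exp(z) - 4*sin(z), -5*exp(-x))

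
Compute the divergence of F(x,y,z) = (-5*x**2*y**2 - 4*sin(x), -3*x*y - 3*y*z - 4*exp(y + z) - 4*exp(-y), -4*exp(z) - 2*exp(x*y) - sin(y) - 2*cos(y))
-10*x*y**2 - 3*x - 3*z - 4*exp(z) - 4*exp(y + z) - 4*cos(x) + 4*exp(-y)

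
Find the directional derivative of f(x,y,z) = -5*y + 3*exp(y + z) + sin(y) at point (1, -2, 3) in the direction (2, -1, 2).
-cos(2)/3 + 5/3 + E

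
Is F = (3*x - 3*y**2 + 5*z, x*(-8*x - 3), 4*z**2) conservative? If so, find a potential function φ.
No, ∇×F = (0, 5, -16*x + 6*y - 3) ≠ 0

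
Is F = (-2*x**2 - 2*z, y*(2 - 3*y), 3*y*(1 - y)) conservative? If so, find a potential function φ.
No, ∇×F = (3 - 6*y, -2, 0) ≠ 0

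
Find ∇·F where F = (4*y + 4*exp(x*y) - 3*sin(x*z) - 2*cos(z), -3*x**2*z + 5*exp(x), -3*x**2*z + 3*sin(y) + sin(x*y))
-3*x**2 + 4*y*exp(x*y) - 3*z*cos(x*z)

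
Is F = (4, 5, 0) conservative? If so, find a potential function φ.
Yes, F is conservative. φ = 4*x + 5*y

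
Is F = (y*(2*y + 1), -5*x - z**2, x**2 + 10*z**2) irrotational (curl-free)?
No, ∇×F = (2*z, -2*x, -4*y - 6)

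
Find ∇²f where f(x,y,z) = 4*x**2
8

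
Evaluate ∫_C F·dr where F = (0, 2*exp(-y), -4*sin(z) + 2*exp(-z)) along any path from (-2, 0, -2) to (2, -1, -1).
-4*E - 4*cos(2) + 2 + 4*cos(1) + 2*exp(2)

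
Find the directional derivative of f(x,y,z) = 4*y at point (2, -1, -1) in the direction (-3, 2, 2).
8*sqrt(17)/17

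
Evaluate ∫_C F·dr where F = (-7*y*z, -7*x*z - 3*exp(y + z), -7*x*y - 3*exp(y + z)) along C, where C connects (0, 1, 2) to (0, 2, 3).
3*(1 - exp(2))*exp(3)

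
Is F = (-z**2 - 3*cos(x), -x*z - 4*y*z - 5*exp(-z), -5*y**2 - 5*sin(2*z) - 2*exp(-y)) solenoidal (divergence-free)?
No, ∇·F = -4*z + 3*sin(x) - 10*cos(2*z)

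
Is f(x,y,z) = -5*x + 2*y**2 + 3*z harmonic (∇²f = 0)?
No, ∇²f = 4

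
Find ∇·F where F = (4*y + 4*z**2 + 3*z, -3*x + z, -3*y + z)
1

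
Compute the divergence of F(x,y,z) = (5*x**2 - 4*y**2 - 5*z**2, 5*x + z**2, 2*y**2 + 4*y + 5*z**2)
10*x + 10*z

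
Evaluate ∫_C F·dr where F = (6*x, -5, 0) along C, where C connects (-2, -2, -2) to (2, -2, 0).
0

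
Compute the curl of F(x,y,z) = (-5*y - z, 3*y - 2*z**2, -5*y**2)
(-10*y + 4*z, -1, 5)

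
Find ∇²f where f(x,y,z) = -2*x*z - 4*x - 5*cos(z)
5*cos(z)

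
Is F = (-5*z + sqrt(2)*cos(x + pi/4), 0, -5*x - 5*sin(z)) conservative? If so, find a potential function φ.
Yes, F is conservative. φ = -5*x*z + sqrt(2)*sin(x + pi/4) + 5*cos(z)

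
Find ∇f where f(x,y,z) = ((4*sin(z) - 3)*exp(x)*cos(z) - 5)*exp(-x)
(5*exp(-x), 0, 3*sin(z) + 4*cos(2*z))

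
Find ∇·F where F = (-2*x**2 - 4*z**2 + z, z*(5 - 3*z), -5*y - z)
-4*x - 1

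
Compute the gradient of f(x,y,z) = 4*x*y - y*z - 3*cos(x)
(4*y + 3*sin(x), 4*x - z, -y)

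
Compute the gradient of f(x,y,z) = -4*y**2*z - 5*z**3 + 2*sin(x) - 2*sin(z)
(2*cos(x), -8*y*z, -4*y**2 - 15*z**2 - 2*cos(z))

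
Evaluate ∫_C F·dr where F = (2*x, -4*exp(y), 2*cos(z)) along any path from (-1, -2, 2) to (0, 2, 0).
-4*exp(2) - 2*sin(2) - 1 + 4*exp(-2)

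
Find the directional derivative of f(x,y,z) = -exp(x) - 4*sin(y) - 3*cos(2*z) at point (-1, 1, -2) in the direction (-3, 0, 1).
3*sqrt(10)*(1 - 2*E*sin(4))*exp(-1)/10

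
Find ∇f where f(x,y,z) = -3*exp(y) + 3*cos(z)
(0, -3*exp(y), -3*sin(z))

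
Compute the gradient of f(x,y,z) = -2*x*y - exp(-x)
(-2*y + exp(-x), -2*x, 0)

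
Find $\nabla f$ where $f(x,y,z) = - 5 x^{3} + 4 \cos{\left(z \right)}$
(-15*x**2, 0, -4*sin(z))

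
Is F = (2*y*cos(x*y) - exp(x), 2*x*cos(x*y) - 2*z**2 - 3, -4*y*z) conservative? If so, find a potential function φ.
Yes, F is conservative. φ = -2*y*z**2 - 3*y - exp(x) + 2*sin(x*y)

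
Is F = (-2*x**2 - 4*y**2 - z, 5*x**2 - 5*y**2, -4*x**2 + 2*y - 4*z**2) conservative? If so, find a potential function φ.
No, ∇×F = (2, 8*x - 1, 10*x + 8*y) ≠ 0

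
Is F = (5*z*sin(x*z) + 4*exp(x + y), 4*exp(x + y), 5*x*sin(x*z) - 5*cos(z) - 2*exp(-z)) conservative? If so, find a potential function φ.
Yes, F is conservative. φ = 4*exp(x + y) - 5*sin(z) - 5*cos(x*z) + 2*exp(-z)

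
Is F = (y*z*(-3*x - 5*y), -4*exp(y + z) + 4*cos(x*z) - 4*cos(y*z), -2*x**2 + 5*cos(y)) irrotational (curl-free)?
No, ∇×F = (4*x*sin(x*z) - 4*y*sin(y*z) + 4*exp(y + z) - 5*sin(y), 4*x - y*(3*x + 5*y), z*(3*x + 10*y - 4*sin(x*z)))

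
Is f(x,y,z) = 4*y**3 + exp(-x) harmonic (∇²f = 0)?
No, ∇²f = 24*y + exp(-x)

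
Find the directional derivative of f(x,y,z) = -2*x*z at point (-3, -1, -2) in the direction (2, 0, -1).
2*sqrt(5)/5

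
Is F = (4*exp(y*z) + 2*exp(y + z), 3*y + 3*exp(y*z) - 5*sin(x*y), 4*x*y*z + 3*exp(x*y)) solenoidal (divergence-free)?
No, ∇·F = 4*x*y - 5*x*cos(x*y) + 3*z*exp(y*z) + 3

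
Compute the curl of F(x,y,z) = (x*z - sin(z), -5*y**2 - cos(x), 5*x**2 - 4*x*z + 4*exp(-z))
(0, -9*x + 4*z - cos(z), sin(x))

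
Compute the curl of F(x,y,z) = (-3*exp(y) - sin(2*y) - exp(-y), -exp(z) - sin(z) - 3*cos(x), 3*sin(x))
(exp(z) + cos(z), -3*cos(x), 3*exp(y) + 3*sin(x) + 2*cos(2*y) - exp(-y))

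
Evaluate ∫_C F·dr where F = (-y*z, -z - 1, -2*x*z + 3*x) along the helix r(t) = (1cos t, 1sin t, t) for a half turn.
pi**2/4 + 6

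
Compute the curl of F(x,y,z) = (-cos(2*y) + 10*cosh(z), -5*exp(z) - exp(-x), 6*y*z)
(6*z + 5*exp(z), 10*sinh(z), -2*sin(2*y) + exp(-x))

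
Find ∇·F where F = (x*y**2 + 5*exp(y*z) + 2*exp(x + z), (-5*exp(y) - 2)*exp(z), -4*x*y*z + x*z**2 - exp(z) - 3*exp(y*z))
-4*x*y + 2*x*z + y**2 - 3*y*exp(y*z) - exp(z) + 2*exp(x + z) - 5*exp(y + z)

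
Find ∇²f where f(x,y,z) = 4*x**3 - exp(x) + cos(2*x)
24*x - exp(x) - 4*cos(2*x)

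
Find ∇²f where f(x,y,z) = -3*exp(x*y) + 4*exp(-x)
(-3*(x**2 + y**2)*exp(x*(y + 1)) + 4)*exp(-x)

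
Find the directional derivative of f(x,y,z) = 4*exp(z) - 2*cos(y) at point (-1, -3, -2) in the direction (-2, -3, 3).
3*sqrt(22)*(exp(2)*sin(3) + 2)*exp(-2)/11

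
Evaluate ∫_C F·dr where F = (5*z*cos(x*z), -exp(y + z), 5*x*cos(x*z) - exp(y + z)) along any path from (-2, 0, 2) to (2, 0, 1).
5*sin(4) - E + 5*sin(2) + exp(2)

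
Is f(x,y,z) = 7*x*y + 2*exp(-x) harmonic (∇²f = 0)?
No, ∇²f = 2*exp(-x)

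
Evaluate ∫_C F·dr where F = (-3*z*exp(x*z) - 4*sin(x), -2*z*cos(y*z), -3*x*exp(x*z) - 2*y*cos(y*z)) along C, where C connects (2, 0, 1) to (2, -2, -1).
-2*sin(2) + 6*sinh(2)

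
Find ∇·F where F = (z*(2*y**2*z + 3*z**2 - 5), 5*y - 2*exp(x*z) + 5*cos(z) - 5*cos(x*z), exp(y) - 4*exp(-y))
5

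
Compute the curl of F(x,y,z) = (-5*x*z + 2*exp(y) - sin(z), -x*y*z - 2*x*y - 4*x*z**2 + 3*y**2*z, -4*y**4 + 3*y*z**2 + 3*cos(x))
(x*y + 8*x*z - 16*y**3 - 3*y**2 + 3*z**2, -5*x + 3*sin(x) - cos(z), -y*z - 2*y - 4*z**2 - 2*exp(y))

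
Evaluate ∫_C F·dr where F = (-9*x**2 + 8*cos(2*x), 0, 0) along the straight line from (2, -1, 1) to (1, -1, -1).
-4*sin(4) + 4*sin(2) + 21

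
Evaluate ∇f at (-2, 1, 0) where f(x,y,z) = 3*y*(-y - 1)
(0, -9, 0)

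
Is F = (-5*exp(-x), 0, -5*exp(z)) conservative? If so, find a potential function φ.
Yes, F is conservative. φ = -5*exp(z) + 5*exp(-x)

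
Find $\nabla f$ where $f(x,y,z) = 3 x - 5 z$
(3, 0, -5)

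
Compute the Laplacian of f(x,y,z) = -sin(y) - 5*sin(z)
sin(y) + 5*sin(z)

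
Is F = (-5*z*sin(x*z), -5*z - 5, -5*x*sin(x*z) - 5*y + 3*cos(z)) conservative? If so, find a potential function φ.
Yes, F is conservative. φ = -5*y*z - 5*y + 3*sin(z) + 5*cos(x*z)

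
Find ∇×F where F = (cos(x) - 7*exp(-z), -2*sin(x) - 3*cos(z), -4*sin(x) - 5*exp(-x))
(-3*sin(z), 4*cos(x) + 7*exp(-z) - 5*exp(-x), -2*cos(x))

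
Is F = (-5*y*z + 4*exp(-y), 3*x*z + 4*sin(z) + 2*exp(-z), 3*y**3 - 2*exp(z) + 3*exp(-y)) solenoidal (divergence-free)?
No, ∇·F = -2*exp(z)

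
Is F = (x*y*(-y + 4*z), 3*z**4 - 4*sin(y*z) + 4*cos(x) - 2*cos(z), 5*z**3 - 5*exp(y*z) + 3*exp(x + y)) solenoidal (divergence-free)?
No, ∇·F = -y*(y - 4*z) - 5*y*exp(y*z) + 15*z**2 - 4*z*cos(y*z)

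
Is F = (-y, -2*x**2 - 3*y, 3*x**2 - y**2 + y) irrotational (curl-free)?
No, ∇×F = (1 - 2*y, -6*x, 1 - 4*x)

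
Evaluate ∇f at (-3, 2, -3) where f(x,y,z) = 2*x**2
(-12, 0, 0)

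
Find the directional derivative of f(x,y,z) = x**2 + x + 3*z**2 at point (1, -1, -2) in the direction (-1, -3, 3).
-39*sqrt(19)/19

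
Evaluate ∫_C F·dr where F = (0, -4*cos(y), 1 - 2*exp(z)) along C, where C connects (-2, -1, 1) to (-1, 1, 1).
-8*sin(1)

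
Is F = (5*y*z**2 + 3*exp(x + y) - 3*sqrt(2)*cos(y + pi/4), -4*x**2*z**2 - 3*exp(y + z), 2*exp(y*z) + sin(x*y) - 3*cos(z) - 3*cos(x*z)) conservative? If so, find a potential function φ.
No, ∇×F = (8*x**2*z + x*cos(x*y) + 2*z*exp(y*z) + 3*exp(y + z), 10*y*z - y*cos(x*y) - 3*z*sin(x*z), -8*x*z**2 - 5*z**2 - 3*exp(x + y) - 3*sqrt(2)*sin(y + pi/4)) ≠ 0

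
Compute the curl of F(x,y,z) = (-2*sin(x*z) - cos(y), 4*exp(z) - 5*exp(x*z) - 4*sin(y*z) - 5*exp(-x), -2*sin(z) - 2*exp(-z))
(5*x*exp(x*z) + 4*y*cos(y*z) - 4*exp(z), -2*x*cos(x*z), -5*z*exp(x*z) - sin(y) + 5*exp(-x))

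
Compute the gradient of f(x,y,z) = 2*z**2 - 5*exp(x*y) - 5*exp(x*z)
(-5*y*exp(x*y) - 5*z*exp(x*z), -5*x*exp(x*y), -5*x*exp(x*z) + 4*z)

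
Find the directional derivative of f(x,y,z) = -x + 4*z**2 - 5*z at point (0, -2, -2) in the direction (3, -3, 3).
-22*sqrt(3)/3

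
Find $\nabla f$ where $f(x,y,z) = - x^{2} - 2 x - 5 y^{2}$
(-2*x - 2, -10*y, 0)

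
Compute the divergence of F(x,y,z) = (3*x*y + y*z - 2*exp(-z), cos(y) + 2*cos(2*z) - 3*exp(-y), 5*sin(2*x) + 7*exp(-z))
3*y - sin(y) - 7*exp(-z) + 3*exp(-y)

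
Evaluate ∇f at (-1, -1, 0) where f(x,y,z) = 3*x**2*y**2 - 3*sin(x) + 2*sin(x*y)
(-6 - 5*cos(1), -6 - 2*cos(1), 0)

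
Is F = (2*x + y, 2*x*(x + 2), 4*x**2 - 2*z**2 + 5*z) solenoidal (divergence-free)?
No, ∇·F = 7 - 4*z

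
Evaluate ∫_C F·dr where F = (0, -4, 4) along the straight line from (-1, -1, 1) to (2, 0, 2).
0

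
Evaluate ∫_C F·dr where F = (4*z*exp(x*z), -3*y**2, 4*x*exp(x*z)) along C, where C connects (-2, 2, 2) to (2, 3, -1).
-19 - 4*exp(-4) + 4*exp(-2)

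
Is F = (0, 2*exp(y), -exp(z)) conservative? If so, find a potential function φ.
Yes, F is conservative. φ = 2*exp(y) - exp(z)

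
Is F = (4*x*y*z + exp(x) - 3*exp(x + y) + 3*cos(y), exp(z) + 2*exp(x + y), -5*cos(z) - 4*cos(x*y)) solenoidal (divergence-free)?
No, ∇·F = 4*y*z + exp(x) - exp(x + y) + 5*sin(z)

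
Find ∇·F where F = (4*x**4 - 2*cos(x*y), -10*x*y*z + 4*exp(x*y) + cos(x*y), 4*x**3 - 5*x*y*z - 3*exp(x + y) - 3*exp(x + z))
16*x**3 - 5*x*y - 10*x*z + 4*x*exp(x*y) - x*sin(x*y) + 2*y*sin(x*y) - 3*exp(x + z)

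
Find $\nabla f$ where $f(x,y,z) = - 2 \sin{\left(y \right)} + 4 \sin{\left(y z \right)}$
(0, 4*z*cos(y*z) - 2*cos(y), 4*y*cos(y*z))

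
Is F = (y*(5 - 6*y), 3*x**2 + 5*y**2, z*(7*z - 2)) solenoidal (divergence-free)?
No, ∇·F = 10*y + 14*z - 2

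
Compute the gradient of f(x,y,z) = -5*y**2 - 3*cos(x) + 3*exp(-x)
(3*sin(x) - 3*exp(-x), -10*y, 0)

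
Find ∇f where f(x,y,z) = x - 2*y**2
(1, -4*y, 0)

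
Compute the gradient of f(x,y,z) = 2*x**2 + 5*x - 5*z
(4*x + 5, 0, -5)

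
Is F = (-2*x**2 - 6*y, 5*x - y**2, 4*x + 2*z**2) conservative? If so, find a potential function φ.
No, ∇×F = (0, -4, 11) ≠ 0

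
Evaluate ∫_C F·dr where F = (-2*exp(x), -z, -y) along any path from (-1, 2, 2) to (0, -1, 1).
2*exp(-1) + 3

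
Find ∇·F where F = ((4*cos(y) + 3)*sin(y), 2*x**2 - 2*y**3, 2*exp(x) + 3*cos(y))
-6*y**2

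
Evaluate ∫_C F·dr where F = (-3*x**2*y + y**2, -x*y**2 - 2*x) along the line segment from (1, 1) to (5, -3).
292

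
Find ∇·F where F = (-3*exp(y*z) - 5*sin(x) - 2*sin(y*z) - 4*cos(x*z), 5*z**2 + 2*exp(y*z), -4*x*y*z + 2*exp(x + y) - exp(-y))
-4*x*y + 2*z*exp(y*z) + 4*z*sin(x*z) - 5*cos(x)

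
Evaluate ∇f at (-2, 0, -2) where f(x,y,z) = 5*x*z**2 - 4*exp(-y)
(20, 4, 40)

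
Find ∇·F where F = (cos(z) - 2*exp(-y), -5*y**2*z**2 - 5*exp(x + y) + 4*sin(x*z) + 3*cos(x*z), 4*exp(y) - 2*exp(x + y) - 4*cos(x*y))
-10*y*z**2 - 5*exp(x + y)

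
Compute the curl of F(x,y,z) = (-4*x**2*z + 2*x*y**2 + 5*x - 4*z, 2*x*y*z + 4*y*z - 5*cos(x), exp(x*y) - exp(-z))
(-2*x*y + x*exp(x*y) - 4*y, -4*x**2 - y*exp(x*y) - 4, -4*x*y + 2*y*z + 5*sin(x))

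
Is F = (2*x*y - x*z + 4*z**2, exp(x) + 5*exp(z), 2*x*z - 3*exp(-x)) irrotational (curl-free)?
No, ∇×F = (-5*exp(z), -x + 6*z - 3*exp(-x), -2*x + exp(x))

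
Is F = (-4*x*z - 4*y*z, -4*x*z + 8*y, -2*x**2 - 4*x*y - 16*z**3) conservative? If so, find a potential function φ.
Yes, F is conservative. φ = -2*x**2*z - 4*x*y*z + 4*y**2 - 4*z**4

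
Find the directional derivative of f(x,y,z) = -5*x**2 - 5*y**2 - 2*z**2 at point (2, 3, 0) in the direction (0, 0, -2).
0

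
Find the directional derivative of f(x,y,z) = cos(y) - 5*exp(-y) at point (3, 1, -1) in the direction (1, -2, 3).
sqrt(14)*(-5 + E*sin(1))*exp(-1)/7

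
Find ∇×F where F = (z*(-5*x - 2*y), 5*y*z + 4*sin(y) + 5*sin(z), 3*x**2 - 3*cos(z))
(-5*y - 5*cos(z), -11*x - 2*y, 2*z)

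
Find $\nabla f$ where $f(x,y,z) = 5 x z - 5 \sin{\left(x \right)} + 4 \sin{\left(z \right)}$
(5*z - 5*cos(x), 0, 5*x + 4*cos(z))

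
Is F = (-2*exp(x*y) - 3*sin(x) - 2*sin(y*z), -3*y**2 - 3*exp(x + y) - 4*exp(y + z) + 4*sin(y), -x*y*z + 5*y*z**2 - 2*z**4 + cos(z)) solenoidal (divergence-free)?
No, ∇·F = -x*y + 10*y*z - 2*y*exp(x*y) - 6*y - 8*z**3 - 3*exp(x + y) - 4*exp(y + z) - sin(z) - 3*cos(x) + 4*cos(y)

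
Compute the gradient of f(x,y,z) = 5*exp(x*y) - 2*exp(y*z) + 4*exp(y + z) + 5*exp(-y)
(5*y*exp(x*y), 5*x*exp(x*y) - 2*z*exp(y*z) + 4*exp(y + z) - 5*exp(-y), -2*y*exp(y*z) + 4*exp(y + z))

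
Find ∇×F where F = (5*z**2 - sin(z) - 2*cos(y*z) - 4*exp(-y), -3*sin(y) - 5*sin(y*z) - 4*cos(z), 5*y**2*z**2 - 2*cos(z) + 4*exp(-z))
(10*y*z**2 + 5*y*cos(y*z) - 4*sin(z), 2*y*sin(y*z) + 10*z - cos(z), -2*z*sin(y*z) - 4*exp(-y))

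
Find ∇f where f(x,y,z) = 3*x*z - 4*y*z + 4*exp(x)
(3*z + 4*exp(x), -4*z, 3*x - 4*y)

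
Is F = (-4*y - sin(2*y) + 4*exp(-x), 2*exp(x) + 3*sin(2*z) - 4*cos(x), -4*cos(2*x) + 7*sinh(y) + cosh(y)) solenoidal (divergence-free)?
No, ∇·F = -4*exp(-x)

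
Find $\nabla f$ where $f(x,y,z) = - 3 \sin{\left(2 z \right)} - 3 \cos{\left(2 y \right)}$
(0, 6*sin(2*y), -6*cos(2*z))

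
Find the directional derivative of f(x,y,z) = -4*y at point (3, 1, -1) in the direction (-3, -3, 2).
6*sqrt(22)/11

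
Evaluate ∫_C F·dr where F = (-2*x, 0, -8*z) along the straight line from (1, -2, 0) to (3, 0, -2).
-24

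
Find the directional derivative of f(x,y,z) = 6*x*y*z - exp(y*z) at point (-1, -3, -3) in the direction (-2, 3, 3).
9*sqrt(22)*exp(9)/11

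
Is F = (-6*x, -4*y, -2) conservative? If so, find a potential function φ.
Yes, F is conservative. φ = -3*x**2 - 2*y**2 - 2*z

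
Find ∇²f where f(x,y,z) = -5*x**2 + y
-10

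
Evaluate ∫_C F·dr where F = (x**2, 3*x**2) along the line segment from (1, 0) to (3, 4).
182/3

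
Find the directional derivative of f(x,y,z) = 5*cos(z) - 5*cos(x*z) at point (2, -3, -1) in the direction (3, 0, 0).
5*sin(2)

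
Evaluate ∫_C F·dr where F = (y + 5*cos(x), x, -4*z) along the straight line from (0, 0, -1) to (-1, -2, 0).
4 - 5*sin(1)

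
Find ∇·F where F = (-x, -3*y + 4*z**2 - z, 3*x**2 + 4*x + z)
-3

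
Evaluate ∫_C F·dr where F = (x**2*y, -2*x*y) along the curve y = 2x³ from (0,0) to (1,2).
-65/21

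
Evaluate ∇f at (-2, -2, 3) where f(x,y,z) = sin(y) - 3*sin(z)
(0, cos(2), -3*cos(3))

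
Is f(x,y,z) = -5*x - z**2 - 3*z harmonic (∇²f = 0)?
No, ∇²f = -2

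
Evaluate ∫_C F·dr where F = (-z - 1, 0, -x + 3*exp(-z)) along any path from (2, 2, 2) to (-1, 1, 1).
-3*exp(-1) + 3*exp(-2) + 8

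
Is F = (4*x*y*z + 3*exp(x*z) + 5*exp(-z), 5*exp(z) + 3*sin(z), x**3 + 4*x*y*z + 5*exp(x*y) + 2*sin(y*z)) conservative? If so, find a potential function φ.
No, ∇×F = (4*x*z + 5*x*exp(x*y) + 2*z*cos(y*z) - 5*exp(z) - 3*cos(z), -3*x**2 + 4*x*y + 3*x*exp(x*z) - 4*y*z - 5*y*exp(x*y) - 5*exp(-z), -4*x*z) ≠ 0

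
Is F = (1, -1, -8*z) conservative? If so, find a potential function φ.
Yes, F is conservative. φ = x - y - 4*z**2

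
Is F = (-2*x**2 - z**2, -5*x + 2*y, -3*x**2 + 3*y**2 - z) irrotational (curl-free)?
No, ∇×F = (6*y, 6*x - 2*z, -5)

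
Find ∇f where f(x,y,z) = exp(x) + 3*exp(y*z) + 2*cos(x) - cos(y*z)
(exp(x) - 2*sin(x), z*(3*exp(y*z) + sin(y*z)), y*(3*exp(y*z) + sin(y*z)))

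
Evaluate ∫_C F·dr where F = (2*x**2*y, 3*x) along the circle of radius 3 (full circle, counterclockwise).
-27*pi/2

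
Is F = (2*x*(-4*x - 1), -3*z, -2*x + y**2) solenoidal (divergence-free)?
No, ∇·F = -16*x - 2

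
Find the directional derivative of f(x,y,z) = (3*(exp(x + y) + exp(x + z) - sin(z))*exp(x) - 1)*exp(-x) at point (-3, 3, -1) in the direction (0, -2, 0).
-3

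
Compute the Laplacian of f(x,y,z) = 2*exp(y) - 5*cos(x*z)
5*x**2*cos(x*z) + 5*z**2*cos(x*z) + 2*exp(y)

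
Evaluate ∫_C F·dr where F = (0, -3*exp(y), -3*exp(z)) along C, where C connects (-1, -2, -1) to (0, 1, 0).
-3*E - 3 + 3*exp(-2) + 3*exp(-1)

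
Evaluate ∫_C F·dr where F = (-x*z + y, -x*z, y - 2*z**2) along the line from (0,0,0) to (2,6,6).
-152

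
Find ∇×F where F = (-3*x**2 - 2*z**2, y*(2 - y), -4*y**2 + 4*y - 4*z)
(4 - 8*y, -4*z, 0)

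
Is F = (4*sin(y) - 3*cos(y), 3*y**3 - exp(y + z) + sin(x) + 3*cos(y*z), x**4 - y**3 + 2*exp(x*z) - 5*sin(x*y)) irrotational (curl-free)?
No, ∇×F = (-5*x*cos(x*y) - 3*y**2 + 3*y*sin(y*z) + exp(y + z), -4*x**3 + 5*y*cos(x*y) - 2*z*exp(x*z), -3*sin(y) + cos(x) - 4*cos(y))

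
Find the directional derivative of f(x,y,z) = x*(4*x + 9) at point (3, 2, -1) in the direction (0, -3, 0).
0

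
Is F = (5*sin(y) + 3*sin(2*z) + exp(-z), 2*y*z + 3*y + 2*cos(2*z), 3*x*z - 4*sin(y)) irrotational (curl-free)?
No, ∇×F = (-2*y + 4*sin(2*z) - 4*cos(y), -3*z + 6*cos(2*z) - exp(-z), -5*cos(y))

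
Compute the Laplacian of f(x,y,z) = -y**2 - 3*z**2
-8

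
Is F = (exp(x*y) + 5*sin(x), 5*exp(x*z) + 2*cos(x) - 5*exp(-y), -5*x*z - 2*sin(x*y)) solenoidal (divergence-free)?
No, ∇·F = -5*x + y*exp(x*y) + 5*cos(x) + 5*exp(-y)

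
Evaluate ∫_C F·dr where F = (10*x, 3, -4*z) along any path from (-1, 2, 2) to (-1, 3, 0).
11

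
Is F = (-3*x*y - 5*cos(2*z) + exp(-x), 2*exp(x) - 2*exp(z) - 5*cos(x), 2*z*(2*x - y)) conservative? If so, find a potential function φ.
No, ∇×F = (-2*z + 2*exp(z), -4*z + 10*sin(2*z), 3*x + 2*exp(x) + 5*sin(x)) ≠ 0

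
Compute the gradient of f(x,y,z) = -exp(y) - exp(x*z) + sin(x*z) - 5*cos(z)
(z*(-exp(x*z) + cos(x*z)), -exp(y), -x*exp(x*z) + x*cos(x*z) + 5*sin(z))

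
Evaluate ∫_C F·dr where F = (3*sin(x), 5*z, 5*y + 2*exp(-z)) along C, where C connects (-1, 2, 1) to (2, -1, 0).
-12 + 2*exp(-1) - 3*cos(2) + 3*cos(1)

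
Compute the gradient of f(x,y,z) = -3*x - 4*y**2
(-3, -8*y, 0)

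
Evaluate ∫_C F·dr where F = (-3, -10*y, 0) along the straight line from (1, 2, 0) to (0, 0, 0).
23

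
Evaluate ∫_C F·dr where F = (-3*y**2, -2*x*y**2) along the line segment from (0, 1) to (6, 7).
-1314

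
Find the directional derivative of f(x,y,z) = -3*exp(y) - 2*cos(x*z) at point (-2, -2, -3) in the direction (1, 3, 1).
-sqrt(11)*(10*exp(2)*sin(6) + 9)*exp(-2)/11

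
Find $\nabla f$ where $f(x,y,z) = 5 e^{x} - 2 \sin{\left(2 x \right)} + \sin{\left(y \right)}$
(5*exp(x) - 4*cos(2*x), cos(y), 0)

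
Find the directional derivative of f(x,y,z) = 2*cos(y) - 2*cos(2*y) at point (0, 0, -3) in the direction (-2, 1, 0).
0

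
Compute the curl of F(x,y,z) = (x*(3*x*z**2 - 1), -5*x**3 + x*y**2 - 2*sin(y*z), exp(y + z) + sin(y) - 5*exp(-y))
(2*y*cos(y*z) + exp(y + z) + cos(y) + 5*exp(-y), 6*x**2*z, -15*x**2 + y**2)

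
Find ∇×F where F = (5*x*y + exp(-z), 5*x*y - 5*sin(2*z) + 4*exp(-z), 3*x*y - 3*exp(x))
(3*x + 10*cos(2*z) + 4*exp(-z), -3*y + 3*exp(x) - exp(-z), -5*x + 5*y)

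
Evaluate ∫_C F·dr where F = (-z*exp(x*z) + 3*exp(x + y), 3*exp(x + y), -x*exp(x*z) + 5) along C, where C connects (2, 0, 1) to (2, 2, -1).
-2*exp(2) - 10 - exp(-2) + 3*exp(4)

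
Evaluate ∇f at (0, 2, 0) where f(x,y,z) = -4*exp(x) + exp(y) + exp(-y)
(-4, 2*sinh(2), 0)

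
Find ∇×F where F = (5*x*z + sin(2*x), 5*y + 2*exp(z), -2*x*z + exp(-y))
(-2*exp(z) - exp(-y), 5*x + 2*z, 0)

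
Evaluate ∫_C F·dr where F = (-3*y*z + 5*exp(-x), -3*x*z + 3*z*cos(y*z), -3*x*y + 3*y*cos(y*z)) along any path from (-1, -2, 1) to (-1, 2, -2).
-6 - 3*sin(4) + 3*sin(2)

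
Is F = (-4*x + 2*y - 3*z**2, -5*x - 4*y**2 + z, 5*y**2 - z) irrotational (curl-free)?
No, ∇×F = (10*y - 1, -6*z, -7)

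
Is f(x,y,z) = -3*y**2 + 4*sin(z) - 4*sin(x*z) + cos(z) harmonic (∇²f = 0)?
No, ∇²f = 4*x**2*sin(x*z) + 4*z**2*sin(x*z) - 4*sin(z) - cos(z) - 6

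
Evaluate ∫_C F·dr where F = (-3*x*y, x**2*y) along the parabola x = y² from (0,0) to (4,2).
-416/15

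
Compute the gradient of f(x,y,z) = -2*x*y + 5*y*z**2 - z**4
(-2*y, -2*x + 5*z**2, 10*y*z - 4*z**3)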